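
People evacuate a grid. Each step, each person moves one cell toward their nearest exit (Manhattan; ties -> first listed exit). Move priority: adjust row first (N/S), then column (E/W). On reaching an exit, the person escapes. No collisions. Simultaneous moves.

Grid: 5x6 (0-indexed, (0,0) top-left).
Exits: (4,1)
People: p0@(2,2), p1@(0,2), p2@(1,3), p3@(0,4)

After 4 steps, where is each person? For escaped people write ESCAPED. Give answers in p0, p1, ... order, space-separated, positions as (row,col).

Step 1: p0:(2,2)->(3,2) | p1:(0,2)->(1,2) | p2:(1,3)->(2,3) | p3:(0,4)->(1,4)
Step 2: p0:(3,2)->(4,2) | p1:(1,2)->(2,2) | p2:(2,3)->(3,3) | p3:(1,4)->(2,4)
Step 3: p0:(4,2)->(4,1)->EXIT | p1:(2,2)->(3,2) | p2:(3,3)->(4,3) | p3:(2,4)->(3,4)
Step 4: p0:escaped | p1:(3,2)->(4,2) | p2:(4,3)->(4,2) | p3:(3,4)->(4,4)

ESCAPED (4,2) (4,2) (4,4)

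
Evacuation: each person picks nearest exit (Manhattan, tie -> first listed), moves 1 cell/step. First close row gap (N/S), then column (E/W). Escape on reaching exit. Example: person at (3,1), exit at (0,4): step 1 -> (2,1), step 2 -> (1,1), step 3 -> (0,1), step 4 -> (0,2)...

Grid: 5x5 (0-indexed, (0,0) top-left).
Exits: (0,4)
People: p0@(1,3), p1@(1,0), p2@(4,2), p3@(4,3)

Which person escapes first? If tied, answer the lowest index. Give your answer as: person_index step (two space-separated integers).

Answer: 0 2

Derivation:
Step 1: p0:(1,3)->(0,3) | p1:(1,0)->(0,0) | p2:(4,2)->(3,2) | p3:(4,3)->(3,3)
Step 2: p0:(0,3)->(0,4)->EXIT | p1:(0,0)->(0,1) | p2:(3,2)->(2,2) | p3:(3,3)->(2,3)
Step 3: p0:escaped | p1:(0,1)->(0,2) | p2:(2,2)->(1,2) | p3:(2,3)->(1,3)
Step 4: p0:escaped | p1:(0,2)->(0,3) | p2:(1,2)->(0,2) | p3:(1,3)->(0,3)
Step 5: p0:escaped | p1:(0,3)->(0,4)->EXIT | p2:(0,2)->(0,3) | p3:(0,3)->(0,4)->EXIT
Step 6: p0:escaped | p1:escaped | p2:(0,3)->(0,4)->EXIT | p3:escaped
Exit steps: [2, 5, 6, 5]
First to escape: p0 at step 2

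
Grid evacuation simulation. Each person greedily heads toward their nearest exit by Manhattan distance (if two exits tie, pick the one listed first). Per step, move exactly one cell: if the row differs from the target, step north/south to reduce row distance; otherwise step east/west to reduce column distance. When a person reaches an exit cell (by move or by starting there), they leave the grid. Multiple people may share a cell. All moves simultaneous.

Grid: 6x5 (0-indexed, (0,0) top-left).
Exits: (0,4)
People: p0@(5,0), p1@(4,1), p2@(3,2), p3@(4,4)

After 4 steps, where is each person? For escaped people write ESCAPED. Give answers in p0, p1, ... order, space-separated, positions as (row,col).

Step 1: p0:(5,0)->(4,0) | p1:(4,1)->(3,1) | p2:(3,2)->(2,2) | p3:(4,4)->(3,4)
Step 2: p0:(4,0)->(3,0) | p1:(3,1)->(2,1) | p2:(2,2)->(1,2) | p3:(3,4)->(2,4)
Step 3: p0:(3,0)->(2,0) | p1:(2,1)->(1,1) | p2:(1,2)->(0,2) | p3:(2,4)->(1,4)
Step 4: p0:(2,0)->(1,0) | p1:(1,1)->(0,1) | p2:(0,2)->(0,3) | p3:(1,4)->(0,4)->EXIT

(1,0) (0,1) (0,3) ESCAPED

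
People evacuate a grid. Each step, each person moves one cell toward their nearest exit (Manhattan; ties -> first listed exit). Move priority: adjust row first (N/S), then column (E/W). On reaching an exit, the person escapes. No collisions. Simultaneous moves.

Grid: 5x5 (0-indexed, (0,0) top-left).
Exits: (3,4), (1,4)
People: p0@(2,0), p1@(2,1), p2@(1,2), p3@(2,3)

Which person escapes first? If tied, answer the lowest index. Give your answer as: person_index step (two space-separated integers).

Answer: 2 2

Derivation:
Step 1: p0:(2,0)->(3,0) | p1:(2,1)->(3,1) | p2:(1,2)->(1,3) | p3:(2,3)->(3,3)
Step 2: p0:(3,0)->(3,1) | p1:(3,1)->(3,2) | p2:(1,3)->(1,4)->EXIT | p3:(3,3)->(3,4)->EXIT
Step 3: p0:(3,1)->(3,2) | p1:(3,2)->(3,3) | p2:escaped | p3:escaped
Step 4: p0:(3,2)->(3,3) | p1:(3,3)->(3,4)->EXIT | p2:escaped | p3:escaped
Step 5: p0:(3,3)->(3,4)->EXIT | p1:escaped | p2:escaped | p3:escaped
Exit steps: [5, 4, 2, 2]
First to escape: p2 at step 2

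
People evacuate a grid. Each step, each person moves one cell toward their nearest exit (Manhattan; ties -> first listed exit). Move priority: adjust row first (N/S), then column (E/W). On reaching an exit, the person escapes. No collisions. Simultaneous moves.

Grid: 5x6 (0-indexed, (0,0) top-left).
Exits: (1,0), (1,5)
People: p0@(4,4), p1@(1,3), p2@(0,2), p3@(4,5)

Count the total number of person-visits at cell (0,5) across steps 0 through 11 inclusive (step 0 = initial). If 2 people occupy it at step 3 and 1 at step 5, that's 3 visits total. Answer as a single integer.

Step 0: p0@(4,4) p1@(1,3) p2@(0,2) p3@(4,5) -> at (0,5): 0 [-], cum=0
Step 1: p0@(3,4) p1@(1,4) p2@(1,2) p3@(3,5) -> at (0,5): 0 [-], cum=0
Step 2: p0@(2,4) p1@ESC p2@(1,1) p3@(2,5) -> at (0,5): 0 [-], cum=0
Step 3: p0@(1,4) p1@ESC p2@ESC p3@ESC -> at (0,5): 0 [-], cum=0
Step 4: p0@ESC p1@ESC p2@ESC p3@ESC -> at (0,5): 0 [-], cum=0
Total visits = 0

Answer: 0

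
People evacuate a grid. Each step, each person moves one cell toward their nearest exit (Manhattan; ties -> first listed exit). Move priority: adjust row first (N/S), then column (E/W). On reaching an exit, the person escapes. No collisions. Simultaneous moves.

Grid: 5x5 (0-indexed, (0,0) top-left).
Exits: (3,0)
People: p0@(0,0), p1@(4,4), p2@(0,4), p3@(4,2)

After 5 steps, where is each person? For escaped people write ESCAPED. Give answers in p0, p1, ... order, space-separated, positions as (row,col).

Step 1: p0:(0,0)->(1,0) | p1:(4,4)->(3,4) | p2:(0,4)->(1,4) | p3:(4,2)->(3,2)
Step 2: p0:(1,0)->(2,0) | p1:(3,4)->(3,3) | p2:(1,4)->(2,4) | p3:(3,2)->(3,1)
Step 3: p0:(2,0)->(3,0)->EXIT | p1:(3,3)->(3,2) | p2:(2,4)->(3,4) | p3:(3,1)->(3,0)->EXIT
Step 4: p0:escaped | p1:(3,2)->(3,1) | p2:(3,4)->(3,3) | p3:escaped
Step 5: p0:escaped | p1:(3,1)->(3,0)->EXIT | p2:(3,3)->(3,2) | p3:escaped

ESCAPED ESCAPED (3,2) ESCAPED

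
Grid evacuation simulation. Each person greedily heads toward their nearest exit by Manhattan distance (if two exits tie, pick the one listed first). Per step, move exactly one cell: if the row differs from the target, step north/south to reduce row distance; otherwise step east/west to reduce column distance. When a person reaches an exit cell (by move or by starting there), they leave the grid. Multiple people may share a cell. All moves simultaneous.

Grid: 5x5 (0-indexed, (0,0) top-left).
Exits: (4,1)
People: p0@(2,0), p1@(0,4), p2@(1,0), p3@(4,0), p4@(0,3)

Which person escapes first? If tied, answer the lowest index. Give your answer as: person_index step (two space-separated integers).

Answer: 3 1

Derivation:
Step 1: p0:(2,0)->(3,0) | p1:(0,4)->(1,4) | p2:(1,0)->(2,0) | p3:(4,0)->(4,1)->EXIT | p4:(0,3)->(1,3)
Step 2: p0:(3,0)->(4,0) | p1:(1,4)->(2,4) | p2:(2,0)->(3,0) | p3:escaped | p4:(1,3)->(2,3)
Step 3: p0:(4,0)->(4,1)->EXIT | p1:(2,4)->(3,4) | p2:(3,0)->(4,0) | p3:escaped | p4:(2,3)->(3,3)
Step 4: p0:escaped | p1:(3,4)->(4,4) | p2:(4,0)->(4,1)->EXIT | p3:escaped | p4:(3,3)->(4,3)
Step 5: p0:escaped | p1:(4,4)->(4,3) | p2:escaped | p3:escaped | p4:(4,3)->(4,2)
Step 6: p0:escaped | p1:(4,3)->(4,2) | p2:escaped | p3:escaped | p4:(4,2)->(4,1)->EXIT
Step 7: p0:escaped | p1:(4,2)->(4,1)->EXIT | p2:escaped | p3:escaped | p4:escaped
Exit steps: [3, 7, 4, 1, 6]
First to escape: p3 at step 1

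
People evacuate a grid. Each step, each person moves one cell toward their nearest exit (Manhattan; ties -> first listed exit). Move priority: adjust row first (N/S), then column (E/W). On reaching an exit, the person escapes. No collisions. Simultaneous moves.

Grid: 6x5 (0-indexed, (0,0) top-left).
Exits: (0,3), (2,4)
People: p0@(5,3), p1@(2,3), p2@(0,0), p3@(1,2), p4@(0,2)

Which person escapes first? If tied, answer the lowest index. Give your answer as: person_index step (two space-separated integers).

Step 1: p0:(5,3)->(4,3) | p1:(2,3)->(2,4)->EXIT | p2:(0,0)->(0,1) | p3:(1,2)->(0,2) | p4:(0,2)->(0,3)->EXIT
Step 2: p0:(4,3)->(3,3) | p1:escaped | p2:(0,1)->(0,2) | p3:(0,2)->(0,3)->EXIT | p4:escaped
Step 3: p0:(3,3)->(2,3) | p1:escaped | p2:(0,2)->(0,3)->EXIT | p3:escaped | p4:escaped
Step 4: p0:(2,3)->(2,4)->EXIT | p1:escaped | p2:escaped | p3:escaped | p4:escaped
Exit steps: [4, 1, 3, 2, 1]
First to escape: p1 at step 1

Answer: 1 1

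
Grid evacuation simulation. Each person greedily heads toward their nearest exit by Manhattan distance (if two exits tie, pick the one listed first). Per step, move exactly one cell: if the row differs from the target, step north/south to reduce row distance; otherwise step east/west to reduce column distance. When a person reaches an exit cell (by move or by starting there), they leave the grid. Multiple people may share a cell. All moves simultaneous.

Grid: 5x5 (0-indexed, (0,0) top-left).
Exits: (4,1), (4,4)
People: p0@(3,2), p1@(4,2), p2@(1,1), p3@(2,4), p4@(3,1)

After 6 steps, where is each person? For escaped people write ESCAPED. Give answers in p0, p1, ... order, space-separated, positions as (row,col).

Step 1: p0:(3,2)->(4,2) | p1:(4,2)->(4,1)->EXIT | p2:(1,1)->(2,1) | p3:(2,4)->(3,4) | p4:(3,1)->(4,1)->EXIT
Step 2: p0:(4,2)->(4,1)->EXIT | p1:escaped | p2:(2,1)->(3,1) | p3:(3,4)->(4,4)->EXIT | p4:escaped
Step 3: p0:escaped | p1:escaped | p2:(3,1)->(4,1)->EXIT | p3:escaped | p4:escaped

ESCAPED ESCAPED ESCAPED ESCAPED ESCAPED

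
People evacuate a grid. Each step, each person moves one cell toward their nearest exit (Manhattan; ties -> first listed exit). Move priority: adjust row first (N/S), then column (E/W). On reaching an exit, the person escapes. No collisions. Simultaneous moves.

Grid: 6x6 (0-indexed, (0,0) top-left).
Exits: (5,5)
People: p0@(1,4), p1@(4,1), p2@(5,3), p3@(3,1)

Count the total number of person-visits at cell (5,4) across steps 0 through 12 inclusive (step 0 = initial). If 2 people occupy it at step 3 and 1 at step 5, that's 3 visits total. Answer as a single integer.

Answer: 4

Derivation:
Step 0: p0@(1,4) p1@(4,1) p2@(5,3) p3@(3,1) -> at (5,4): 0 [-], cum=0
Step 1: p0@(2,4) p1@(5,1) p2@(5,4) p3@(4,1) -> at (5,4): 1 [p2], cum=1
Step 2: p0@(3,4) p1@(5,2) p2@ESC p3@(5,1) -> at (5,4): 0 [-], cum=1
Step 3: p0@(4,4) p1@(5,3) p2@ESC p3@(5,2) -> at (5,4): 0 [-], cum=1
Step 4: p0@(5,4) p1@(5,4) p2@ESC p3@(5,3) -> at (5,4): 2 [p0,p1], cum=3
Step 5: p0@ESC p1@ESC p2@ESC p3@(5,4) -> at (5,4): 1 [p3], cum=4
Step 6: p0@ESC p1@ESC p2@ESC p3@ESC -> at (5,4): 0 [-], cum=4
Total visits = 4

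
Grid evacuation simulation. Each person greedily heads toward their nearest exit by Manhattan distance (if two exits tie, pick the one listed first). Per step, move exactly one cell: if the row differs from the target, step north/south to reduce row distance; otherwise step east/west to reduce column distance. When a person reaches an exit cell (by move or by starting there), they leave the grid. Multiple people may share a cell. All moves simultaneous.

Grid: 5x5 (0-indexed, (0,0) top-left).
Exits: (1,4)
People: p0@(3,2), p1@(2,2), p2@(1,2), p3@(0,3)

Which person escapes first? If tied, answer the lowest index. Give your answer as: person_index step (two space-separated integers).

Step 1: p0:(3,2)->(2,2) | p1:(2,2)->(1,2) | p2:(1,2)->(1,3) | p3:(0,3)->(1,3)
Step 2: p0:(2,2)->(1,2) | p1:(1,2)->(1,3) | p2:(1,3)->(1,4)->EXIT | p3:(1,3)->(1,4)->EXIT
Step 3: p0:(1,2)->(1,3) | p1:(1,3)->(1,4)->EXIT | p2:escaped | p3:escaped
Step 4: p0:(1,3)->(1,4)->EXIT | p1:escaped | p2:escaped | p3:escaped
Exit steps: [4, 3, 2, 2]
First to escape: p2 at step 2

Answer: 2 2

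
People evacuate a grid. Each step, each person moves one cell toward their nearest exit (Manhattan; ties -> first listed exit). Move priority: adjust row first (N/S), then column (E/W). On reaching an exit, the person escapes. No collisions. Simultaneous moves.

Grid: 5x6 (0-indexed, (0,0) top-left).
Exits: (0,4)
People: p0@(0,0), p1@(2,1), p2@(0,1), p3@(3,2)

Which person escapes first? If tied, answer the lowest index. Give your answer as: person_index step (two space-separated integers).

Step 1: p0:(0,0)->(0,1) | p1:(2,1)->(1,1) | p2:(0,1)->(0,2) | p3:(3,2)->(2,2)
Step 2: p0:(0,1)->(0,2) | p1:(1,1)->(0,1) | p2:(0,2)->(0,3) | p3:(2,2)->(1,2)
Step 3: p0:(0,2)->(0,3) | p1:(0,1)->(0,2) | p2:(0,3)->(0,4)->EXIT | p3:(1,2)->(0,2)
Step 4: p0:(0,3)->(0,4)->EXIT | p1:(0,2)->(0,3) | p2:escaped | p3:(0,2)->(0,3)
Step 5: p0:escaped | p1:(0,3)->(0,4)->EXIT | p2:escaped | p3:(0,3)->(0,4)->EXIT
Exit steps: [4, 5, 3, 5]
First to escape: p2 at step 3

Answer: 2 3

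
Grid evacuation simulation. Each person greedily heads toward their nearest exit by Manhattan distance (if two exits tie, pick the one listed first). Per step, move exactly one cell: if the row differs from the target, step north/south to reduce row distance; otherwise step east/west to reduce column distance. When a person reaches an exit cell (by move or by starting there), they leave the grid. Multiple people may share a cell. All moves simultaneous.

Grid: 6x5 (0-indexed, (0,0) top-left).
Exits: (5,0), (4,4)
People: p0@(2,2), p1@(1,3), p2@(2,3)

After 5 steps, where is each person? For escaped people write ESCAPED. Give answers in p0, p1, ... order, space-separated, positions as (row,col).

Step 1: p0:(2,2)->(3,2) | p1:(1,3)->(2,3) | p2:(2,3)->(3,3)
Step 2: p0:(3,2)->(4,2) | p1:(2,3)->(3,3) | p2:(3,3)->(4,3)
Step 3: p0:(4,2)->(4,3) | p1:(3,3)->(4,3) | p2:(4,3)->(4,4)->EXIT
Step 4: p0:(4,3)->(4,4)->EXIT | p1:(4,3)->(4,4)->EXIT | p2:escaped

ESCAPED ESCAPED ESCAPED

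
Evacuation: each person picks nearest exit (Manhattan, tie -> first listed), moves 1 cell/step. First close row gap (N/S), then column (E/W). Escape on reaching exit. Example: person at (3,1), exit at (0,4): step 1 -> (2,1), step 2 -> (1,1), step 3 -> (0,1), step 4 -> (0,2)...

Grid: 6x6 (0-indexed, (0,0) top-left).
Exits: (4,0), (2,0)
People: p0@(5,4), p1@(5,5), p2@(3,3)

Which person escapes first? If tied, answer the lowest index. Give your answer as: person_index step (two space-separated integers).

Answer: 2 4

Derivation:
Step 1: p0:(5,4)->(4,4) | p1:(5,5)->(4,5) | p2:(3,3)->(4,3)
Step 2: p0:(4,4)->(4,3) | p1:(4,5)->(4,4) | p2:(4,3)->(4,2)
Step 3: p0:(4,3)->(4,2) | p1:(4,4)->(4,3) | p2:(4,2)->(4,1)
Step 4: p0:(4,2)->(4,1) | p1:(4,3)->(4,2) | p2:(4,1)->(4,0)->EXIT
Step 5: p0:(4,1)->(4,0)->EXIT | p1:(4,2)->(4,1) | p2:escaped
Step 6: p0:escaped | p1:(4,1)->(4,0)->EXIT | p2:escaped
Exit steps: [5, 6, 4]
First to escape: p2 at step 4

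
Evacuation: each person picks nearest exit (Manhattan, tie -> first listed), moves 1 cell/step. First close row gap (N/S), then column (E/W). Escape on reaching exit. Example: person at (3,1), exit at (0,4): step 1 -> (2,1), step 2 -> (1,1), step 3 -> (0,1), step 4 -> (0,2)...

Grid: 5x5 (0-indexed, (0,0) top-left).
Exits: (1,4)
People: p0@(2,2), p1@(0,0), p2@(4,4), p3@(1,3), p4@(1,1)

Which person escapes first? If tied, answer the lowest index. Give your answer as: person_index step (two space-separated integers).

Step 1: p0:(2,2)->(1,2) | p1:(0,0)->(1,0) | p2:(4,4)->(3,4) | p3:(1,3)->(1,4)->EXIT | p4:(1,1)->(1,2)
Step 2: p0:(1,2)->(1,3) | p1:(1,0)->(1,1) | p2:(3,4)->(2,4) | p3:escaped | p4:(1,2)->(1,3)
Step 3: p0:(1,3)->(1,4)->EXIT | p1:(1,1)->(1,2) | p2:(2,4)->(1,4)->EXIT | p3:escaped | p4:(1,3)->(1,4)->EXIT
Step 4: p0:escaped | p1:(1,2)->(1,3) | p2:escaped | p3:escaped | p4:escaped
Step 5: p0:escaped | p1:(1,3)->(1,4)->EXIT | p2:escaped | p3:escaped | p4:escaped
Exit steps: [3, 5, 3, 1, 3]
First to escape: p3 at step 1

Answer: 3 1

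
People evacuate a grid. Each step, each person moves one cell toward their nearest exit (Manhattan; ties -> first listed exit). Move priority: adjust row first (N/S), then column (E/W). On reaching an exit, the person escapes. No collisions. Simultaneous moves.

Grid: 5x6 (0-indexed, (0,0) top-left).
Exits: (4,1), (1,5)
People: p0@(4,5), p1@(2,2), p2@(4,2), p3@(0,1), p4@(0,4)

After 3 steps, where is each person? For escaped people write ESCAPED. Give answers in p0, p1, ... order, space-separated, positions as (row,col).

Step 1: p0:(4,5)->(3,5) | p1:(2,2)->(3,2) | p2:(4,2)->(4,1)->EXIT | p3:(0,1)->(1,1) | p4:(0,4)->(1,4)
Step 2: p0:(3,5)->(2,5) | p1:(3,2)->(4,2) | p2:escaped | p3:(1,1)->(2,1) | p4:(1,4)->(1,5)->EXIT
Step 3: p0:(2,5)->(1,5)->EXIT | p1:(4,2)->(4,1)->EXIT | p2:escaped | p3:(2,1)->(3,1) | p4:escaped

ESCAPED ESCAPED ESCAPED (3,1) ESCAPED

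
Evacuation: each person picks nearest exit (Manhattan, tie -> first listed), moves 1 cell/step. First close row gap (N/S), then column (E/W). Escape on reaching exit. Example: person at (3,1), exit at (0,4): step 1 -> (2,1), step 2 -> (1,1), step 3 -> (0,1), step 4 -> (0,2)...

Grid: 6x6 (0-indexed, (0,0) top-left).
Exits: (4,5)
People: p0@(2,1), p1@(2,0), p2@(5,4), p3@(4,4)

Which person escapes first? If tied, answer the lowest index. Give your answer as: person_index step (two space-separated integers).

Answer: 3 1

Derivation:
Step 1: p0:(2,1)->(3,1) | p1:(2,0)->(3,0) | p2:(5,4)->(4,4) | p3:(4,4)->(4,5)->EXIT
Step 2: p0:(3,1)->(4,1) | p1:(3,0)->(4,0) | p2:(4,4)->(4,5)->EXIT | p3:escaped
Step 3: p0:(4,1)->(4,2) | p1:(4,0)->(4,1) | p2:escaped | p3:escaped
Step 4: p0:(4,2)->(4,3) | p1:(4,1)->(4,2) | p2:escaped | p3:escaped
Step 5: p0:(4,3)->(4,4) | p1:(4,2)->(4,3) | p2:escaped | p3:escaped
Step 6: p0:(4,4)->(4,5)->EXIT | p1:(4,3)->(4,4) | p2:escaped | p3:escaped
Step 7: p0:escaped | p1:(4,4)->(4,5)->EXIT | p2:escaped | p3:escaped
Exit steps: [6, 7, 2, 1]
First to escape: p3 at step 1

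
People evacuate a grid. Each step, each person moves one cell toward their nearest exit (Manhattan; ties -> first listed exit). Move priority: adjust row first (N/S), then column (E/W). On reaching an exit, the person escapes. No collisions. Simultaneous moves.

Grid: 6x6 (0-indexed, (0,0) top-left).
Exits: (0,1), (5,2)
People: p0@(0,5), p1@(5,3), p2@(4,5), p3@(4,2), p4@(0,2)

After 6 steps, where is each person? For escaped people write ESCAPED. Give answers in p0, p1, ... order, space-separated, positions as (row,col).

Step 1: p0:(0,5)->(0,4) | p1:(5,3)->(5,2)->EXIT | p2:(4,5)->(5,5) | p3:(4,2)->(5,2)->EXIT | p4:(0,2)->(0,1)->EXIT
Step 2: p0:(0,4)->(0,3) | p1:escaped | p2:(5,5)->(5,4) | p3:escaped | p4:escaped
Step 3: p0:(0,3)->(0,2) | p1:escaped | p2:(5,4)->(5,3) | p3:escaped | p4:escaped
Step 4: p0:(0,2)->(0,1)->EXIT | p1:escaped | p2:(5,3)->(5,2)->EXIT | p3:escaped | p4:escaped

ESCAPED ESCAPED ESCAPED ESCAPED ESCAPED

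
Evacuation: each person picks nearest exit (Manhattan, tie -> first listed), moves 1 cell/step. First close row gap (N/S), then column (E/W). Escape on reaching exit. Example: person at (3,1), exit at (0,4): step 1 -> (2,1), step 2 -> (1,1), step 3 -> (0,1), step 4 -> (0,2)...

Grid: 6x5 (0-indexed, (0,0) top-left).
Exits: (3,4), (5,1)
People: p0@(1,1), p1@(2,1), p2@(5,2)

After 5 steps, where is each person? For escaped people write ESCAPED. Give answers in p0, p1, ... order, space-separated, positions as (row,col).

Step 1: p0:(1,1)->(2,1) | p1:(2,1)->(3,1) | p2:(5,2)->(5,1)->EXIT
Step 2: p0:(2,1)->(3,1) | p1:(3,1)->(4,1) | p2:escaped
Step 3: p0:(3,1)->(4,1) | p1:(4,1)->(5,1)->EXIT | p2:escaped
Step 4: p0:(4,1)->(5,1)->EXIT | p1:escaped | p2:escaped

ESCAPED ESCAPED ESCAPED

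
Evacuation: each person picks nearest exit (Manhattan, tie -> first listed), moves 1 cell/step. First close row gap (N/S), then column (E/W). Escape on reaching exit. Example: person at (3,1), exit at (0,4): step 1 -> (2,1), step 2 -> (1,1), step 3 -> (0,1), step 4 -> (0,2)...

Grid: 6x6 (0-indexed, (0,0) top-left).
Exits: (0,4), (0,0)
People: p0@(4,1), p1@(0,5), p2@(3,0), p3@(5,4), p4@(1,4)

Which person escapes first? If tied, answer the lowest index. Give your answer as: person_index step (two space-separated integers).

Answer: 1 1

Derivation:
Step 1: p0:(4,1)->(3,1) | p1:(0,5)->(0,4)->EXIT | p2:(3,0)->(2,0) | p3:(5,4)->(4,4) | p4:(1,4)->(0,4)->EXIT
Step 2: p0:(3,1)->(2,1) | p1:escaped | p2:(2,0)->(1,0) | p3:(4,4)->(3,4) | p4:escaped
Step 3: p0:(2,1)->(1,1) | p1:escaped | p2:(1,0)->(0,0)->EXIT | p3:(3,4)->(2,4) | p4:escaped
Step 4: p0:(1,1)->(0,1) | p1:escaped | p2:escaped | p3:(2,4)->(1,4) | p4:escaped
Step 5: p0:(0,1)->(0,0)->EXIT | p1:escaped | p2:escaped | p3:(1,4)->(0,4)->EXIT | p4:escaped
Exit steps: [5, 1, 3, 5, 1]
First to escape: p1 at step 1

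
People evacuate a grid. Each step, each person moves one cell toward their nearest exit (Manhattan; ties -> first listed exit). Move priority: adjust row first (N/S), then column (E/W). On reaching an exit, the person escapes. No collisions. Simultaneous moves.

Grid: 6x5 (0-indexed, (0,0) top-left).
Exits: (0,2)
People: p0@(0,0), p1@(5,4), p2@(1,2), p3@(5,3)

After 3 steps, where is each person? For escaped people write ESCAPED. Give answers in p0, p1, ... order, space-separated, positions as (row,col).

Step 1: p0:(0,0)->(0,1) | p1:(5,4)->(4,4) | p2:(1,2)->(0,2)->EXIT | p3:(5,3)->(4,3)
Step 2: p0:(0,1)->(0,2)->EXIT | p1:(4,4)->(3,4) | p2:escaped | p3:(4,3)->(3,3)
Step 3: p0:escaped | p1:(3,4)->(2,4) | p2:escaped | p3:(3,3)->(2,3)

ESCAPED (2,4) ESCAPED (2,3)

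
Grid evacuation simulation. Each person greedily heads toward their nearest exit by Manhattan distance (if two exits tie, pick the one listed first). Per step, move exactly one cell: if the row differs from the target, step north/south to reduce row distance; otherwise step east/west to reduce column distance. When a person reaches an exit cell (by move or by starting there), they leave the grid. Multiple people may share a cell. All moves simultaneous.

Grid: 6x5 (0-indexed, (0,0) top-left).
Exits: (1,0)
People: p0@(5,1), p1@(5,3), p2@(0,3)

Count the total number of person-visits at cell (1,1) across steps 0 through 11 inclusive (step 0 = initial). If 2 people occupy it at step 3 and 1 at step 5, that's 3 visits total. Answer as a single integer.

Step 0: p0@(5,1) p1@(5,3) p2@(0,3) -> at (1,1): 0 [-], cum=0
Step 1: p0@(4,1) p1@(4,3) p2@(1,3) -> at (1,1): 0 [-], cum=0
Step 2: p0@(3,1) p1@(3,3) p2@(1,2) -> at (1,1): 0 [-], cum=0
Step 3: p0@(2,1) p1@(2,3) p2@(1,1) -> at (1,1): 1 [p2], cum=1
Step 4: p0@(1,1) p1@(1,3) p2@ESC -> at (1,1): 1 [p0], cum=2
Step 5: p0@ESC p1@(1,2) p2@ESC -> at (1,1): 0 [-], cum=2
Step 6: p0@ESC p1@(1,1) p2@ESC -> at (1,1): 1 [p1], cum=3
Step 7: p0@ESC p1@ESC p2@ESC -> at (1,1): 0 [-], cum=3
Total visits = 3

Answer: 3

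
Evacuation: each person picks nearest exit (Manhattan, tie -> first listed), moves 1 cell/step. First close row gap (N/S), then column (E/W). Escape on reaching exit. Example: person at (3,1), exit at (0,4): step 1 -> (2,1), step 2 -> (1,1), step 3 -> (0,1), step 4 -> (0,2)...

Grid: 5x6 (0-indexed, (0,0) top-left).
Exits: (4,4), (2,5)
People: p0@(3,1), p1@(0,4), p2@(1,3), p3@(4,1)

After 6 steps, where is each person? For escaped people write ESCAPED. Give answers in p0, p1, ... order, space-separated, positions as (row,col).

Step 1: p0:(3,1)->(4,1) | p1:(0,4)->(1,4) | p2:(1,3)->(2,3) | p3:(4,1)->(4,2)
Step 2: p0:(4,1)->(4,2) | p1:(1,4)->(2,4) | p2:(2,3)->(2,4) | p3:(4,2)->(4,3)
Step 3: p0:(4,2)->(4,3) | p1:(2,4)->(2,5)->EXIT | p2:(2,4)->(2,5)->EXIT | p3:(4,3)->(4,4)->EXIT
Step 4: p0:(4,3)->(4,4)->EXIT | p1:escaped | p2:escaped | p3:escaped

ESCAPED ESCAPED ESCAPED ESCAPED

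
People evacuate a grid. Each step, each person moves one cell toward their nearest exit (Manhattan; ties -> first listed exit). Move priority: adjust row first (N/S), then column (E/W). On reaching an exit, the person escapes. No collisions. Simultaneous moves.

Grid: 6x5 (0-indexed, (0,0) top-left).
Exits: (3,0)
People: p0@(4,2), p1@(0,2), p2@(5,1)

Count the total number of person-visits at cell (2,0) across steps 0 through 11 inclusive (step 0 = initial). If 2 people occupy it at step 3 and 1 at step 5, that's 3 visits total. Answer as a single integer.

Step 0: p0@(4,2) p1@(0,2) p2@(5,1) -> at (2,0): 0 [-], cum=0
Step 1: p0@(3,2) p1@(1,2) p2@(4,1) -> at (2,0): 0 [-], cum=0
Step 2: p0@(3,1) p1@(2,2) p2@(3,1) -> at (2,0): 0 [-], cum=0
Step 3: p0@ESC p1@(3,2) p2@ESC -> at (2,0): 0 [-], cum=0
Step 4: p0@ESC p1@(3,1) p2@ESC -> at (2,0): 0 [-], cum=0
Step 5: p0@ESC p1@ESC p2@ESC -> at (2,0): 0 [-], cum=0
Total visits = 0

Answer: 0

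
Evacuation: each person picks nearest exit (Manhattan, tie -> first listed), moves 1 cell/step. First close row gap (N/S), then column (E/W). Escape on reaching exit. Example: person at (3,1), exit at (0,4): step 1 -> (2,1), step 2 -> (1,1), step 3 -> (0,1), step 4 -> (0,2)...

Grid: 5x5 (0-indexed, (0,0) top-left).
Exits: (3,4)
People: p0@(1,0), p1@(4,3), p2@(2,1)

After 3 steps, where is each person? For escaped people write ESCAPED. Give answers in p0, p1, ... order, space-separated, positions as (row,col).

Step 1: p0:(1,0)->(2,0) | p1:(4,3)->(3,3) | p2:(2,1)->(3,1)
Step 2: p0:(2,0)->(3,0) | p1:(3,3)->(3,4)->EXIT | p2:(3,1)->(3,2)
Step 3: p0:(3,0)->(3,1) | p1:escaped | p2:(3,2)->(3,3)

(3,1) ESCAPED (3,3)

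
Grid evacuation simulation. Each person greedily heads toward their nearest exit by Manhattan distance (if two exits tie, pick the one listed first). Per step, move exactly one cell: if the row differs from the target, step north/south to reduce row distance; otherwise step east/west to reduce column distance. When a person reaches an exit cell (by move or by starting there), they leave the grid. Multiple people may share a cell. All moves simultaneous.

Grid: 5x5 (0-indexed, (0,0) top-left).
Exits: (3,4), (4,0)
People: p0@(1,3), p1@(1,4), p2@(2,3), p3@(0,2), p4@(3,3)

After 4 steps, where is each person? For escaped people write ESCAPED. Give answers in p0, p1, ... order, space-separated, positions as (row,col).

Step 1: p0:(1,3)->(2,3) | p1:(1,4)->(2,4) | p2:(2,3)->(3,3) | p3:(0,2)->(1,2) | p4:(3,3)->(3,4)->EXIT
Step 2: p0:(2,3)->(3,3) | p1:(2,4)->(3,4)->EXIT | p2:(3,3)->(3,4)->EXIT | p3:(1,2)->(2,2) | p4:escaped
Step 3: p0:(3,3)->(3,4)->EXIT | p1:escaped | p2:escaped | p3:(2,2)->(3,2) | p4:escaped
Step 4: p0:escaped | p1:escaped | p2:escaped | p3:(3,2)->(3,3) | p4:escaped

ESCAPED ESCAPED ESCAPED (3,3) ESCAPED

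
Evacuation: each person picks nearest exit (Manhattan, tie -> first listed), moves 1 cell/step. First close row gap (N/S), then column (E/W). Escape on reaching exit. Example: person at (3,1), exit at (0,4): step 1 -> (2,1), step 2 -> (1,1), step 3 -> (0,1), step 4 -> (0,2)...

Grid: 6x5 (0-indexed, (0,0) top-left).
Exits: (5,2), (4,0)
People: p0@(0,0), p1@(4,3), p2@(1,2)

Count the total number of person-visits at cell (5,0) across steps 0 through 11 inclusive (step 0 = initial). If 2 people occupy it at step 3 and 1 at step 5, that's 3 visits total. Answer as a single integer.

Answer: 0

Derivation:
Step 0: p0@(0,0) p1@(4,3) p2@(1,2) -> at (5,0): 0 [-], cum=0
Step 1: p0@(1,0) p1@(5,3) p2@(2,2) -> at (5,0): 0 [-], cum=0
Step 2: p0@(2,0) p1@ESC p2@(3,2) -> at (5,0): 0 [-], cum=0
Step 3: p0@(3,0) p1@ESC p2@(4,2) -> at (5,0): 0 [-], cum=0
Step 4: p0@ESC p1@ESC p2@ESC -> at (5,0): 0 [-], cum=0
Total visits = 0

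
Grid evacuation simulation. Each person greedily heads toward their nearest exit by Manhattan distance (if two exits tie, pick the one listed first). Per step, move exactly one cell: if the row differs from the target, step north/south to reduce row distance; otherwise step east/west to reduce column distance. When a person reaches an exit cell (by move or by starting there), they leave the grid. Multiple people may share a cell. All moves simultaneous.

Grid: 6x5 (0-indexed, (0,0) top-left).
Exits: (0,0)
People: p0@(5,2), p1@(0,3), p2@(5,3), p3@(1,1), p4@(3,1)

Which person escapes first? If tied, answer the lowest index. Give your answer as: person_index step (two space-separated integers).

Answer: 3 2

Derivation:
Step 1: p0:(5,2)->(4,2) | p1:(0,3)->(0,2) | p2:(5,3)->(4,3) | p3:(1,1)->(0,1) | p4:(3,1)->(2,1)
Step 2: p0:(4,2)->(3,2) | p1:(0,2)->(0,1) | p2:(4,3)->(3,3) | p3:(0,1)->(0,0)->EXIT | p4:(2,1)->(1,1)
Step 3: p0:(3,2)->(2,2) | p1:(0,1)->(0,0)->EXIT | p2:(3,3)->(2,3) | p3:escaped | p4:(1,1)->(0,1)
Step 4: p0:(2,2)->(1,2) | p1:escaped | p2:(2,3)->(1,3) | p3:escaped | p4:(0,1)->(0,0)->EXIT
Step 5: p0:(1,2)->(0,2) | p1:escaped | p2:(1,3)->(0,3) | p3:escaped | p4:escaped
Step 6: p0:(0,2)->(0,1) | p1:escaped | p2:(0,3)->(0,2) | p3:escaped | p4:escaped
Step 7: p0:(0,1)->(0,0)->EXIT | p1:escaped | p2:(0,2)->(0,1) | p3:escaped | p4:escaped
Step 8: p0:escaped | p1:escaped | p2:(0,1)->(0,0)->EXIT | p3:escaped | p4:escaped
Exit steps: [7, 3, 8, 2, 4]
First to escape: p3 at step 2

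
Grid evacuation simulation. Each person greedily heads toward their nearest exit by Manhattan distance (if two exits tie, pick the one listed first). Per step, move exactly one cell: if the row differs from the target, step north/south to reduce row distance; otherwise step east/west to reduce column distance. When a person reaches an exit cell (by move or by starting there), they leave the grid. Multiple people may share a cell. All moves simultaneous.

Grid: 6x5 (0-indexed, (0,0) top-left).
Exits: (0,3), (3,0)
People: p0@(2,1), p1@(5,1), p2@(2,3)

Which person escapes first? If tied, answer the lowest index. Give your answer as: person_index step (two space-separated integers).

Step 1: p0:(2,1)->(3,1) | p1:(5,1)->(4,1) | p2:(2,3)->(1,3)
Step 2: p0:(3,1)->(3,0)->EXIT | p1:(4,1)->(3,1) | p2:(1,3)->(0,3)->EXIT
Step 3: p0:escaped | p1:(3,1)->(3,0)->EXIT | p2:escaped
Exit steps: [2, 3, 2]
First to escape: p0 at step 2

Answer: 0 2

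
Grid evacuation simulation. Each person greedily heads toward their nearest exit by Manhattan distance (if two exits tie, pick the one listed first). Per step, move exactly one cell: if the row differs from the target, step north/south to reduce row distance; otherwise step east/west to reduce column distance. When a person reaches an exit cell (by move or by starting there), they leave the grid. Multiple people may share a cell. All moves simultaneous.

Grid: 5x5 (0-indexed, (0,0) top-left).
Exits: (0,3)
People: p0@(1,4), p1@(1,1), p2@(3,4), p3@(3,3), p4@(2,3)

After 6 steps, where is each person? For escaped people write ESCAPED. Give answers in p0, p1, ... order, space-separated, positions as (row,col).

Step 1: p0:(1,4)->(0,4) | p1:(1,1)->(0,1) | p2:(3,4)->(2,4) | p3:(3,3)->(2,3) | p4:(2,3)->(1,3)
Step 2: p0:(0,4)->(0,3)->EXIT | p1:(0,1)->(0,2) | p2:(2,4)->(1,4) | p3:(2,3)->(1,3) | p4:(1,3)->(0,3)->EXIT
Step 3: p0:escaped | p1:(0,2)->(0,3)->EXIT | p2:(1,4)->(0,4) | p3:(1,3)->(0,3)->EXIT | p4:escaped
Step 4: p0:escaped | p1:escaped | p2:(0,4)->(0,3)->EXIT | p3:escaped | p4:escaped

ESCAPED ESCAPED ESCAPED ESCAPED ESCAPED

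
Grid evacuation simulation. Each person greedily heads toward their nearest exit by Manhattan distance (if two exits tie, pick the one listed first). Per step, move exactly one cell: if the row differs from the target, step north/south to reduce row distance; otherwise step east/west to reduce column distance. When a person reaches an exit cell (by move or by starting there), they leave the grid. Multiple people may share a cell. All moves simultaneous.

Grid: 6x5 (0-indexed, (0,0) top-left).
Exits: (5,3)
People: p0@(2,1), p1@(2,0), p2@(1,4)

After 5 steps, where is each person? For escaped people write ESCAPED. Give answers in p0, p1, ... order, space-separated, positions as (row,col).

Step 1: p0:(2,1)->(3,1) | p1:(2,0)->(3,0) | p2:(1,4)->(2,4)
Step 2: p0:(3,1)->(4,1) | p1:(3,0)->(4,0) | p2:(2,4)->(3,4)
Step 3: p0:(4,1)->(5,1) | p1:(4,0)->(5,0) | p2:(3,4)->(4,4)
Step 4: p0:(5,1)->(5,2) | p1:(5,0)->(5,1) | p2:(4,4)->(5,4)
Step 5: p0:(5,2)->(5,3)->EXIT | p1:(5,1)->(5,2) | p2:(5,4)->(5,3)->EXIT

ESCAPED (5,2) ESCAPED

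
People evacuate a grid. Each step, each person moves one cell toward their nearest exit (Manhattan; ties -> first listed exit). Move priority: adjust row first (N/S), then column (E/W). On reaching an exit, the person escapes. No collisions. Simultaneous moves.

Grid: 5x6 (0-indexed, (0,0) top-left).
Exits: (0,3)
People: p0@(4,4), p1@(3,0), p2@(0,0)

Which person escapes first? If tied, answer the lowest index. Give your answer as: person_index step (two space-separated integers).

Step 1: p0:(4,4)->(3,4) | p1:(3,0)->(2,0) | p2:(0,0)->(0,1)
Step 2: p0:(3,4)->(2,4) | p1:(2,0)->(1,0) | p2:(0,1)->(0,2)
Step 3: p0:(2,4)->(1,4) | p1:(1,0)->(0,0) | p2:(0,2)->(0,3)->EXIT
Step 4: p0:(1,4)->(0,4) | p1:(0,0)->(0,1) | p2:escaped
Step 5: p0:(0,4)->(0,3)->EXIT | p1:(0,1)->(0,2) | p2:escaped
Step 6: p0:escaped | p1:(0,2)->(0,3)->EXIT | p2:escaped
Exit steps: [5, 6, 3]
First to escape: p2 at step 3

Answer: 2 3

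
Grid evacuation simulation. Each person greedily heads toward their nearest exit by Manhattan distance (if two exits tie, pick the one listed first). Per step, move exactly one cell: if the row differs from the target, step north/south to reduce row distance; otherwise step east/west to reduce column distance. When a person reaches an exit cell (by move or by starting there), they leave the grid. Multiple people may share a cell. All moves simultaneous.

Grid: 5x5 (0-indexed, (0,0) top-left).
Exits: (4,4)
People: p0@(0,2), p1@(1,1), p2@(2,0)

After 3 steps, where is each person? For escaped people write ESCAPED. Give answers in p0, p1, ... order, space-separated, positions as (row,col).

Step 1: p0:(0,2)->(1,2) | p1:(1,1)->(2,1) | p2:(2,0)->(3,0)
Step 2: p0:(1,2)->(2,2) | p1:(2,1)->(3,1) | p2:(3,0)->(4,0)
Step 3: p0:(2,2)->(3,2) | p1:(3,1)->(4,1) | p2:(4,0)->(4,1)

(3,2) (4,1) (4,1)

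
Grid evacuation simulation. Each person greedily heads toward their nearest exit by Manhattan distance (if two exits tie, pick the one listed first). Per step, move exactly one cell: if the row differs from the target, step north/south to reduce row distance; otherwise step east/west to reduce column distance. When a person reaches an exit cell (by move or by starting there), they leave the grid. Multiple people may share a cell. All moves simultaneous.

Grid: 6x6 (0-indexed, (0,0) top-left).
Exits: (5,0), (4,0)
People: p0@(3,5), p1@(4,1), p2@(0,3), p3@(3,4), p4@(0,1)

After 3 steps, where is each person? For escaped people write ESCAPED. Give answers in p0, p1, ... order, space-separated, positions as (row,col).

Step 1: p0:(3,5)->(4,5) | p1:(4,1)->(4,0)->EXIT | p2:(0,3)->(1,3) | p3:(3,4)->(4,4) | p4:(0,1)->(1,1)
Step 2: p0:(4,5)->(4,4) | p1:escaped | p2:(1,3)->(2,3) | p3:(4,4)->(4,3) | p4:(1,1)->(2,1)
Step 3: p0:(4,4)->(4,3) | p1:escaped | p2:(2,3)->(3,3) | p3:(4,3)->(4,2) | p4:(2,1)->(3,1)

(4,3) ESCAPED (3,3) (4,2) (3,1)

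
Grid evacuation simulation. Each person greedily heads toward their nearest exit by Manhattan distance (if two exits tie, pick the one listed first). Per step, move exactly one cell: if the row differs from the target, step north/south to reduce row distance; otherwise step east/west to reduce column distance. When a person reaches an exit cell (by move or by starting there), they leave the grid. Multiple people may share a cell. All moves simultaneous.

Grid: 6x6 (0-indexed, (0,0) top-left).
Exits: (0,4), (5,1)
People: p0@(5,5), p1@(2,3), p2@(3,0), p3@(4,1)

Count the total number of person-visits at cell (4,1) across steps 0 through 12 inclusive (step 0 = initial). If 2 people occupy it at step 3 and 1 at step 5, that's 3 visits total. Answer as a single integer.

Step 0: p0@(5,5) p1@(2,3) p2@(3,0) p3@(4,1) -> at (4,1): 1 [p3], cum=1
Step 1: p0@(5,4) p1@(1,3) p2@(4,0) p3@ESC -> at (4,1): 0 [-], cum=1
Step 2: p0@(5,3) p1@(0,3) p2@(5,0) p3@ESC -> at (4,1): 0 [-], cum=1
Step 3: p0@(5,2) p1@ESC p2@ESC p3@ESC -> at (4,1): 0 [-], cum=1
Step 4: p0@ESC p1@ESC p2@ESC p3@ESC -> at (4,1): 0 [-], cum=1
Total visits = 1

Answer: 1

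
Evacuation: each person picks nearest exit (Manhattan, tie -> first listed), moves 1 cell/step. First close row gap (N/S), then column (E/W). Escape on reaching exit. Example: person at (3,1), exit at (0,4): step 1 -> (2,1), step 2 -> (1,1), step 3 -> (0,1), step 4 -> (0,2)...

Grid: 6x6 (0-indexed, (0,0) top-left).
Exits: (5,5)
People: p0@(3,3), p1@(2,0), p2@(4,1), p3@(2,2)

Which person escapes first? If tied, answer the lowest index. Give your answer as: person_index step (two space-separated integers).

Step 1: p0:(3,3)->(4,3) | p1:(2,0)->(3,0) | p2:(4,1)->(5,1) | p3:(2,2)->(3,2)
Step 2: p0:(4,3)->(5,3) | p1:(3,0)->(4,0) | p2:(5,1)->(5,2) | p3:(3,2)->(4,2)
Step 3: p0:(5,3)->(5,4) | p1:(4,0)->(5,0) | p2:(5,2)->(5,3) | p3:(4,2)->(5,2)
Step 4: p0:(5,4)->(5,5)->EXIT | p1:(5,0)->(5,1) | p2:(5,3)->(5,4) | p3:(5,2)->(5,3)
Step 5: p0:escaped | p1:(5,1)->(5,2) | p2:(5,4)->(5,5)->EXIT | p3:(5,3)->(5,4)
Step 6: p0:escaped | p1:(5,2)->(5,3) | p2:escaped | p3:(5,4)->(5,5)->EXIT
Step 7: p0:escaped | p1:(5,3)->(5,4) | p2:escaped | p3:escaped
Step 8: p0:escaped | p1:(5,4)->(5,5)->EXIT | p2:escaped | p3:escaped
Exit steps: [4, 8, 5, 6]
First to escape: p0 at step 4

Answer: 0 4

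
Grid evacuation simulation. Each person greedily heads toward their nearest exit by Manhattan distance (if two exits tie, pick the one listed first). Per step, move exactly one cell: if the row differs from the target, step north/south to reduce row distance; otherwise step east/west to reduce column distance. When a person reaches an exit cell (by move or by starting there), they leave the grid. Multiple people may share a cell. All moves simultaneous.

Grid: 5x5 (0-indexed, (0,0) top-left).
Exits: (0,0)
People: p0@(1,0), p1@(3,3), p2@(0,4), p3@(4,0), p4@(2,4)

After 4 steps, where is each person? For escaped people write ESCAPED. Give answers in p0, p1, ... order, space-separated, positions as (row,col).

Step 1: p0:(1,0)->(0,0)->EXIT | p1:(3,3)->(2,3) | p2:(0,4)->(0,3) | p3:(4,0)->(3,0) | p4:(2,4)->(1,4)
Step 2: p0:escaped | p1:(2,3)->(1,3) | p2:(0,3)->(0,2) | p3:(3,0)->(2,0) | p4:(1,4)->(0,4)
Step 3: p0:escaped | p1:(1,3)->(0,3) | p2:(0,2)->(0,1) | p3:(2,0)->(1,0) | p4:(0,4)->(0,3)
Step 4: p0:escaped | p1:(0,3)->(0,2) | p2:(0,1)->(0,0)->EXIT | p3:(1,0)->(0,0)->EXIT | p4:(0,3)->(0,2)

ESCAPED (0,2) ESCAPED ESCAPED (0,2)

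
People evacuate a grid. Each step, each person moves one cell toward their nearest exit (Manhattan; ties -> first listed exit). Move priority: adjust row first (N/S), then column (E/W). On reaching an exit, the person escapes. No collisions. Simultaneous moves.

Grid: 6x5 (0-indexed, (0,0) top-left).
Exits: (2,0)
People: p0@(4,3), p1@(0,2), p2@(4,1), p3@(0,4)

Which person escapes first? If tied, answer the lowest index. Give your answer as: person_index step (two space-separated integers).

Answer: 2 3

Derivation:
Step 1: p0:(4,3)->(3,3) | p1:(0,2)->(1,2) | p2:(4,1)->(3,1) | p3:(0,4)->(1,4)
Step 2: p0:(3,3)->(2,3) | p1:(1,2)->(2,2) | p2:(3,1)->(2,1) | p3:(1,4)->(2,4)
Step 3: p0:(2,3)->(2,2) | p1:(2,2)->(2,1) | p2:(2,1)->(2,0)->EXIT | p3:(2,4)->(2,3)
Step 4: p0:(2,2)->(2,1) | p1:(2,1)->(2,0)->EXIT | p2:escaped | p3:(2,3)->(2,2)
Step 5: p0:(2,1)->(2,0)->EXIT | p1:escaped | p2:escaped | p3:(2,2)->(2,1)
Step 6: p0:escaped | p1:escaped | p2:escaped | p3:(2,1)->(2,0)->EXIT
Exit steps: [5, 4, 3, 6]
First to escape: p2 at step 3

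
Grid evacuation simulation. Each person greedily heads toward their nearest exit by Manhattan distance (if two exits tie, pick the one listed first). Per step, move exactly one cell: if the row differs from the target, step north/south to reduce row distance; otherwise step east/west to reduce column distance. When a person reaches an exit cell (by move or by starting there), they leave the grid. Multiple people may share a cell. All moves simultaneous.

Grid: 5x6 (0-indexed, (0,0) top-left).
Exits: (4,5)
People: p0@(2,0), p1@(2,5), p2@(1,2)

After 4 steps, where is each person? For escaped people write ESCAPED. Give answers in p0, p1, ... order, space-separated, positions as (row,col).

Step 1: p0:(2,0)->(3,0) | p1:(2,5)->(3,5) | p2:(1,2)->(2,2)
Step 2: p0:(3,0)->(4,0) | p1:(3,5)->(4,5)->EXIT | p2:(2,2)->(3,2)
Step 3: p0:(4,0)->(4,1) | p1:escaped | p2:(3,2)->(4,2)
Step 4: p0:(4,1)->(4,2) | p1:escaped | p2:(4,2)->(4,3)

(4,2) ESCAPED (4,3)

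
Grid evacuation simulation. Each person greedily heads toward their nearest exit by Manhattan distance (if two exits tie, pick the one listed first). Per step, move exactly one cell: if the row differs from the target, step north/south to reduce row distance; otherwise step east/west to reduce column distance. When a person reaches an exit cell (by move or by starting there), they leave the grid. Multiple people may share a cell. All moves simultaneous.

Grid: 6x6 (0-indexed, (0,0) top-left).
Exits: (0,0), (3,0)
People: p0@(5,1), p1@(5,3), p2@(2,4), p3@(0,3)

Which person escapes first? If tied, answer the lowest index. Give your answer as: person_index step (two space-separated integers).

Answer: 0 3

Derivation:
Step 1: p0:(5,1)->(4,1) | p1:(5,3)->(4,3) | p2:(2,4)->(3,4) | p3:(0,3)->(0,2)
Step 2: p0:(4,1)->(3,1) | p1:(4,3)->(3,3) | p2:(3,4)->(3,3) | p3:(0,2)->(0,1)
Step 3: p0:(3,1)->(3,0)->EXIT | p1:(3,3)->(3,2) | p2:(3,3)->(3,2) | p3:(0,1)->(0,0)->EXIT
Step 4: p0:escaped | p1:(3,2)->(3,1) | p2:(3,2)->(3,1) | p3:escaped
Step 5: p0:escaped | p1:(3,1)->(3,0)->EXIT | p2:(3,1)->(3,0)->EXIT | p3:escaped
Exit steps: [3, 5, 5, 3]
First to escape: p0 at step 3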